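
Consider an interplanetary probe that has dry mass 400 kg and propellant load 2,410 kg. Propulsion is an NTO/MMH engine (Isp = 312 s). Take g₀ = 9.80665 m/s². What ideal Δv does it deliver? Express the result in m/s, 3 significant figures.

v_e = Isp · g₀ = 312 × 9.80665 = 3059.7 m/s.
m₀ = m_dry + m_prop = 400 + 2,410 = 2,810 kg.
From the ideal rocket equation, Δv = v_e · ln(m₀/m_f) = 3059.7 × ln(7.025) = 3059.7 × 1.9495 ≈ 5964.8 m/s.

Δv ≈ 5960 m/s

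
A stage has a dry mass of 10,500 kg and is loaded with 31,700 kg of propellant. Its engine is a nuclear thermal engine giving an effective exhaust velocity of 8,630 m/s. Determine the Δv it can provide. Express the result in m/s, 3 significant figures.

Δv ≈ 12000 m/s

m₀ = m_dry + m_prop = 10,500 + 31,700 = 42,200 kg.
From the ideal rocket equation, Δv = v_e · ln(m₀/m_f) = 8630.0 × ln(4.019) = 8630.0 × 1.3910 ≈ 12004.7 m/s.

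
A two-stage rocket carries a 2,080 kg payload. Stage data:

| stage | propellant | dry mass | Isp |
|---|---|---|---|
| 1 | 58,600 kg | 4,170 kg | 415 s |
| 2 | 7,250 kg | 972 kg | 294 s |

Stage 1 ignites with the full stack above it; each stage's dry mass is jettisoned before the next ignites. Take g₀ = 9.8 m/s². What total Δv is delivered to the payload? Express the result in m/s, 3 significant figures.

Δv ≈ 10100 m/s

Ignition mass of stage 1 = 58,600+4,170 + 7,250+972 + 2,080 = 73,072 kg.
Stage 1: m₀ = 73,072 kg, m_f = 73,072 − 58,600 = 14,472 kg; Δv = 415×9.8×ln(5.049) = 4067.0×1.6192 ≈ 6585 m/s.
Stage 2: m₀ = 10,302 kg, m_f = 10,302 − 7,250 = 3,052 kg; Δv = 294×9.8×ln(3.375) = 2881.2×1.2165 ≈ 3505 m/s.
Total Δv = 6585 + 3505 = 10090 m/s.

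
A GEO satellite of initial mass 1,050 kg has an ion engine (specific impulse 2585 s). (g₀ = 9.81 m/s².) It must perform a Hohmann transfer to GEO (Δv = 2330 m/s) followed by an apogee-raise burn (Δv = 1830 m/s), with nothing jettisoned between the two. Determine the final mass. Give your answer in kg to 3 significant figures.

final mass ≈ 891 kg

v_e = Isp · g₀ = 2585 × 9.81 = 25358.9 m/s.
After the first burn: m = 1050 × exp(−2330/25358.9) = 1050 × 0.91221 = 957.821 kg.
After the second burn: m = 957.821 × exp(−1830/25358.9) = 957.821 × 0.93038 = 891.138 kg.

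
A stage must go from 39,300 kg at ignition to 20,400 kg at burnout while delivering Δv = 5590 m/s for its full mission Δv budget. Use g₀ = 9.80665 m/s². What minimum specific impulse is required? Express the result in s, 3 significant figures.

ln(m₀/m_f) = ln(39300/20400) = ln(1.926) = 0.6557.
v_e = Δv / ln(m₀/m_f) = 5590 / 0.6557 = 8525.4 m/s.
Isp = v_e / g₀ = 8525.4 / 9.80665 = 869.3 s.

Isp ≈ 869 s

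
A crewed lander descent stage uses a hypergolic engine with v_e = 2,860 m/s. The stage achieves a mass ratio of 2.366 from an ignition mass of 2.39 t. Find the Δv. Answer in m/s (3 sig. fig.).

Δv = v_e · ln(2.366) = 2860.0 × 0.8612 ≈ 2463.0 m/s.

Δv ≈ 2460 m/s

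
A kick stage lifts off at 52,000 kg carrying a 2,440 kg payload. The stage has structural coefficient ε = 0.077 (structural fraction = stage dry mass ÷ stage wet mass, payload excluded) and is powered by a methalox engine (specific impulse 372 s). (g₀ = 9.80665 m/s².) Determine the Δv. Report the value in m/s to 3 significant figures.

Stage wet mass = m₀ − payload = 52,000 − 2,440 = 49,560 kg.
Stage dry mass = ε × stage wet mass = 0.077 × 49,560 = 3,816.12 kg.
Burnout mass m_f = stage dry + payload = 3,816.12 + 2,440 = 6,256.12 kg.
v_e = Isp · g₀ = 372 × 9.80665 = 3648.1 m/s.
From the ideal rocket equation, Δv = v_e · ln(52,000/6,256.12) = 3648.1 × ln(8.312) = 3648.1 × 2.1177 ≈ 7725 m/s.

Δv ≈ 7730 m/s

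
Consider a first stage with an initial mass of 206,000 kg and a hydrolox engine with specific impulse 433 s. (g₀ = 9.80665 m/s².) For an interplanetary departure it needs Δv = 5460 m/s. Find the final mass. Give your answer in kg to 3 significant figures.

v_e = Isp · g₀ = 433 × 9.80665 = 4246.3 m/s.
From the ideal rocket equation, m₀/m_f = exp(Δv / v_e) = exp(5460 / 4246.3) = exp(1.2858) = 3.6177.
m_f = m₀ / 3.6177 = 206,000 / 3.6177 = 56,942.3 kg.

final mass ≈ 56900 kg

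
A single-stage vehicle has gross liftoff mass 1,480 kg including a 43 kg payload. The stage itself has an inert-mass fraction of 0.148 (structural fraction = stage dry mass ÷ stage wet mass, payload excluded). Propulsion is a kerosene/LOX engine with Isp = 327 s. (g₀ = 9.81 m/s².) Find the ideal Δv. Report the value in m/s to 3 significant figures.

Δv ≈ 5630 m/s

Stage wet mass = m₀ − payload = 1,480 − 43 = 1,437 kg.
Stage dry mass = ε × stage wet mass = 0.148 × 1,437 = 212.676 kg.
Burnout mass m_f = stage dry + payload = 212.676 + 43 = 255.676 kg.
v_e = Isp · g₀ = 327 × 9.81 = 3207.9 m/s.
Using Δv = v_e ln(m₀/m_f): Δv = v_e · ln(1,480/255.676) = 3207.9 × ln(5.789) = 3207.9 × 1.7559 ≈ 5633 m/s.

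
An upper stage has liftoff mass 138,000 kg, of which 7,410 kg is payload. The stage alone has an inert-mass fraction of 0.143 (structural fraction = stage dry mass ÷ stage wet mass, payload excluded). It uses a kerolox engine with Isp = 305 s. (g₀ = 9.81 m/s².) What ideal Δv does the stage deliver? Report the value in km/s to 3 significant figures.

Δv ≈ 4.98 km/s

Stage wet mass = m₀ − payload = 138,000 − 7,410 = 130,590 kg.
Stage dry mass = ε × stage wet mass = 0.143 × 130,590 = 18,674.4 kg.
Burnout mass m_f = stage dry + payload = 18,674.4 + 7,410 = 26,084.4 kg.
v_e = Isp · g₀ = 305 × 9.81 = 2992.1 m/s.
Δv = v_e · ln(138,000/26,084.4) = 2992.1 × ln(5.291) = 2992.1 × 1.6659 ≈ 4985 m/s.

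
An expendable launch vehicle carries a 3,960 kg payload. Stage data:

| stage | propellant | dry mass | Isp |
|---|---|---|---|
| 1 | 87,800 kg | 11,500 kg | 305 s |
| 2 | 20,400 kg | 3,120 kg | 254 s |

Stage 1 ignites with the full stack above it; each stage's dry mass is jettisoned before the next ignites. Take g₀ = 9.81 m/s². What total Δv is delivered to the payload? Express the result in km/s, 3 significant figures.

Δv ≈ 6.91 km/s

Ignition mass of stage 1 = 87,800+11,500 + 20,400+3,120 + 3,960 = 126,780 kg.
Stage 1: m₀ = 126,780 kg, m_f = 126,780 − 87,800 = 38,980 kg; Δv = 305×9.81×ln(3.252) = 2992.1×1.1794 ≈ 3529 m/s.
Stage 2: m₀ = 27,480 kg, m_f = 27,480 − 20,400 = 7,080 kg; Δv = 254×9.81×ln(3.881) = 2491.7×1.3562 ≈ 3379 m/s.
Total Δv = 3529 + 3379 = 6908 m/s.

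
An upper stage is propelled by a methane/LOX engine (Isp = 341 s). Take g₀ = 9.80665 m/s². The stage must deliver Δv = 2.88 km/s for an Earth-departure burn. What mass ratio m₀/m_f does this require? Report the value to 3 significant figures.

mass ratio ≈ 2.37

v_e = Isp · g₀ = 341 × 9.80665 = 3344.1 m/s.
Using Δv = v_e ln(m₀/m_f): m₀/m_f = exp(Δv / v_e) = exp(2880 / 3344.1) = exp(0.8612) = 2.3661.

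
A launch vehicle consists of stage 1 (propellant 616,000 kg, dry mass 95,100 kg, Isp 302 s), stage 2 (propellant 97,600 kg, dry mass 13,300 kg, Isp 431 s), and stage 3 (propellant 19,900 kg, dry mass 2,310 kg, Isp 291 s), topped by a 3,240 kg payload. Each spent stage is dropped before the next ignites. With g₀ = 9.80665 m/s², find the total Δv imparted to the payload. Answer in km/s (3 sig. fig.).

Ignition mass of stage 1 = 616,000+95,100 + 97,600+13,300 + 19,900+2,310 + 3,240 = 847,450 kg.
Stage 1: m₀ = 847,450 kg, m_f = 847,450 − 616,000 = 231,450 kg; Δv = 302×9.80665×ln(3.661) = 2961.6×1.2979 ≈ 3844 m/s.
Stage 2: m₀ = 136,350 kg, m_f = 136,350 − 97,600 = 38,750 kg; Δv = 431×9.80665×ln(3.519) = 4226.7×1.2581 ≈ 5318 m/s.
Stage 3: m₀ = 25,450 kg, m_f = 25,450 − 19,900 = 5,550 kg; Δv = 291×9.80665×ln(4.586) = 2853.7×1.5229 ≈ 4346 m/s.
Total Δv = 3844 + 5318 + 4346 = 13508 m/s.

Δv ≈ 13.5 km/s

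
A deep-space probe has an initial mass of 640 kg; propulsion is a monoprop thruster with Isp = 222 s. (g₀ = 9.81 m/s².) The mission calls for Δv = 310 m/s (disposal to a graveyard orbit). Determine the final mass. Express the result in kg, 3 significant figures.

final mass ≈ 555 kg

v_e = Isp · g₀ = 222 × 9.81 = 2177.8 m/s.
Using Δv = v_e ln(m₀/m_f): m₀/m_f = exp(Δv / v_e) = exp(310 / 2177.8) = exp(0.1423) = 1.1530.
m_f = m₀ / 1.1530 = 640 / 1.1530 = 555.074 kg.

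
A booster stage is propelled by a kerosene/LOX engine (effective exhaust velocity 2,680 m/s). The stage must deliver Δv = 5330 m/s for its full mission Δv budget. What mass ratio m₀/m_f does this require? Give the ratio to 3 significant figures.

mass ratio ≈ 7.31

Using Δv = v_e ln(m₀/m_f): m₀/m_f = exp(Δv / v_e) = exp(5330 / 2680.0) = exp(1.9888) = 7.3068.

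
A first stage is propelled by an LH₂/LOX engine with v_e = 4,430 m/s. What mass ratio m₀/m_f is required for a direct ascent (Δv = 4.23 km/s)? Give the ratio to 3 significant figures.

m₀/m_f = exp(Δv / v_e) = exp(4230 / 4430.0) = exp(0.9549) = 2.5983.

mass ratio ≈ 2.60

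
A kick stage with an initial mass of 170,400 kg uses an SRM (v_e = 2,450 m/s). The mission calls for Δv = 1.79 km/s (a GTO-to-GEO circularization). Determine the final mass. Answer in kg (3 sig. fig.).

m₀/m_f = exp(Δv / v_e) = exp(1790 / 2450.0) = exp(0.7306) = 2.0764.
m_f = m₀ / 2.0764 = 170,400 / 2.0764 = 82,065.1 kg.

final mass ≈ 82100 kg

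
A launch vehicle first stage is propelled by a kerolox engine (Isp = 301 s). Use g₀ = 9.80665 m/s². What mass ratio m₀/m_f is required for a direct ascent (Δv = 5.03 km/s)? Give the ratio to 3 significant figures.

v_e = Isp · g₀ = 301 × 9.80665 = 2951.8 m/s.
From the ideal rocket equation, m₀/m_f = exp(Δv / v_e) = exp(5030 / 2951.8) = exp(1.7040) = 5.4961.

mass ratio ≈ 5.50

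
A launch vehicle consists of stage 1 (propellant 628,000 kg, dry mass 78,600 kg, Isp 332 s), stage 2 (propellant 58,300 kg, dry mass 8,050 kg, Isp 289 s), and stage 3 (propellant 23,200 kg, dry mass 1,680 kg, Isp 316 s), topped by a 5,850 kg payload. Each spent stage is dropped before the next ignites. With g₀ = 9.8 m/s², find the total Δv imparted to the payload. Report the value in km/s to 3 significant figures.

Δv ≈ 11.9 km/s

Ignition mass of stage 1 = 628,000+78,600 + 58,300+8,050 + 23,200+1,680 + 5,850 = 803,680 kg.
Stage 1: m₀ = 803,680 kg, m_f = 803,680 − 628,000 = 175,680 kg; Δv = 332×9.8×ln(4.575) = 3253.6×1.5205 ≈ 4947 m/s.
Stage 2: m₀ = 97,080 kg, m_f = 97,080 − 58,300 = 38,780 kg; Δv = 289×9.8×ln(2.503) = 2832.2×0.9176 ≈ 2599 m/s.
Stage 3: m₀ = 30,730 kg, m_f = 30,730 − 23,200 = 7,530 kg; Δv = 316×9.8×ln(4.081) = 3096.8×1.4063 ≈ 4355 m/s.
Total Δv = 4947 + 2599 + 4355 = 11901 m/s.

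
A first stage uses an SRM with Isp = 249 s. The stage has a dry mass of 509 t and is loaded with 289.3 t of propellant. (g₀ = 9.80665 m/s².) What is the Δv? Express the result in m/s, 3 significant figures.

Δv ≈ 1100 m/s

v_e = Isp · g₀ = 249 × 9.80665 = 2441.9 m/s.
m₀ = m_dry + m_prop = 509 + 289.3 = 798.3 t.
Δv = v_e · ln(m₀/m_f) = 2441.9 × ln(1.568) = 2441.9 × 0.4500 ≈ 1098.9 m/s.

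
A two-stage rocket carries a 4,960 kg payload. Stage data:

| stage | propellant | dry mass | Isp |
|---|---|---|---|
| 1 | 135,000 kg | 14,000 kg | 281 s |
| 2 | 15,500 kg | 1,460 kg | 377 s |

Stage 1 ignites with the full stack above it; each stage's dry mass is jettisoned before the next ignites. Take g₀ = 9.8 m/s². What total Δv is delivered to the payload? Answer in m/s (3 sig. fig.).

Δv ≈ 8830 m/s

Ignition mass of stage 1 = 135,000+14,000 + 15,500+1,460 + 4,960 = 170,920 kg.
Stage 1: m₀ = 170,920 kg, m_f = 170,920 − 135,000 = 35,920 kg; Δv = 281×9.8×ln(4.758) = 2753.8×1.5599 ≈ 4296 m/s.
Stage 2: m₀ = 21,920 kg, m_f = 21,920 − 15,500 = 6,420 kg; Δv = 377×9.8×ln(3.414) = 3694.6×1.2280 ≈ 4537 m/s.
Total Δv = 4296 + 4537 = 8833 m/s.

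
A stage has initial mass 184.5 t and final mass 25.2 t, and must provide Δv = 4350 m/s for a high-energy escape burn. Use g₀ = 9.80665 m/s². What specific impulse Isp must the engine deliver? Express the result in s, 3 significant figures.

Isp ≈ 223 s

ln(m₀/m_f) = ln(184500/25200) = ln(7.321) = 1.9908.
v_e = Δv / ln(m₀/m_f) = 4350 / 1.9908 = 2185.0 m/s.
Isp = v_e / g₀ = 2185.0 / 9.80665 = 222.8 s.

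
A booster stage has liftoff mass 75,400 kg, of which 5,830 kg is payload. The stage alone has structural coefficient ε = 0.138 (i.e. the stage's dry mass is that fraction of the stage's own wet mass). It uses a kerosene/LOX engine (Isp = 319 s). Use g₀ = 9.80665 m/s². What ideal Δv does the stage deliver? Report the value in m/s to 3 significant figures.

Δv ≈ 4960 m/s

Stage wet mass = m₀ − payload = 75,400 − 5,830 = 69,570 kg.
Stage dry mass = ε × stage wet mass = 0.138 × 69,570 = 9,600.66 kg.
Burnout mass m_f = stage dry + payload = 9,600.66 + 5,830 = 15,430.66 kg.
v_e = Isp · g₀ = 319 × 9.80665 = 3128.3 m/s.
Δv = v_e · ln(75,400/15,430.66) = 3128.3 × ln(4.886) = 3128.3 × 1.5865 ≈ 4963 m/s.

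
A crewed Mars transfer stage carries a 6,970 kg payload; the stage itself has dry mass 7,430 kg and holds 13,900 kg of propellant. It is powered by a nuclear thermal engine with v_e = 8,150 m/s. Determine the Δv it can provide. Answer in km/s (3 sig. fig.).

m₀ = payload + dry + propellant = 6,970 + 7,430 + 13,900 = 28,300 kg.
m_f = payload + dry = 6,970 + 7,430 = 14,400 kg.
Δv = v_e · ln(m₀/m_f) = 8150.0 × ln(1.965) = 8150.0 × 0.6756 ≈ 5506.4 m/s.

Δv ≈ 5.51 km/s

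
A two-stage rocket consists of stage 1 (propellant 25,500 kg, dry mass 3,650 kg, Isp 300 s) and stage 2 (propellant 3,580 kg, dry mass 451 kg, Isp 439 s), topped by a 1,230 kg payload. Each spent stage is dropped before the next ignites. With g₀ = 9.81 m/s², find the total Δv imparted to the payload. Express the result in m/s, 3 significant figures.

Δv ≈ 8890 m/s

Ignition mass of stage 1 = 25,500+3,650 + 3,580+451 + 1,230 = 34,411 kg.
Stage 1: m₀ = 34,411 kg, m_f = 34,411 − 25,500 = 8,911 kg; Δv = 300×9.81×ln(3.862) = 2943.0×1.3511 ≈ 3976 m/s.
Stage 2: m₀ = 5,261 kg, m_f = 5,261 − 3,580 = 1,681 kg; Δv = 439×9.81×ln(3.13) = 4306.6×1.1409 ≈ 4914 m/s.
Total Δv = 3976 + 4914 = 8890 m/s.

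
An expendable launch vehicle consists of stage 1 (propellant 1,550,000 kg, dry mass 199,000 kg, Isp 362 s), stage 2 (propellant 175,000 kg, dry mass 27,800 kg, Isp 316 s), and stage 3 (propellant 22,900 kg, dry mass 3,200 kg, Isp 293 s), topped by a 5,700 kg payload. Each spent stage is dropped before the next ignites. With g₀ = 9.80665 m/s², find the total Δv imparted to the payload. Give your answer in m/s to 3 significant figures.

Ignition mass of stage 1 = 1,550,000+199,000 + 175,000+27,800 + 22,900+3,200 + 5,700 = 1,983,600 kg.
Stage 1: m₀ = 1,983,600 kg, m_f = 1,983,600 − 1,550,000 = 433,600 kg; Δv = 362×9.80665×ln(4.575) = 3550.0×1.5205 ≈ 5398 m/s.
Stage 2: m₀ = 234,600 kg, m_f = 234,600 − 175,000 = 59,600 kg; Δv = 316×9.80665×ln(3.936) = 3098.9×1.3702 ≈ 4246 m/s.
Stage 3: m₀ = 31,800 kg, m_f = 31,800 − 22,900 = 8,900 kg; Δv = 293×9.80665×ln(3.573) = 2873.3×1.2734 ≈ 3659 m/s.
Total Δv = 5398 + 4246 + 3659 = 13303 m/s.

Δv ≈ 13300 m/s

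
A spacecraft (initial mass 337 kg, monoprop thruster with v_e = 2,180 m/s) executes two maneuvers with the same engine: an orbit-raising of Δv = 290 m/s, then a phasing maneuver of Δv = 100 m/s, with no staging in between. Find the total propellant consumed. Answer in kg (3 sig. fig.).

total propellant consumed ≈ 55.2 kg

After the first burn: m = 337 × exp(−290/2180.0) = 337 × 0.87544 = 295.023 kg.
After the second burn: m = 295.023 × exp(−100/2180.0) = 295.023 × 0.95516 = 281.794 kg.
Total propellant = m₀ − m_final = 337 − 281.794 = 55.206 kg.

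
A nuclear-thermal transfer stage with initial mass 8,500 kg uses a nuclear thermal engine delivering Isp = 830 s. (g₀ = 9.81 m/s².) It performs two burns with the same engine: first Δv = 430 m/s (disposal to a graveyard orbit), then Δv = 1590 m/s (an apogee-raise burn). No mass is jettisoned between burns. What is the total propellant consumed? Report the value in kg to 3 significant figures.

total propellant consumed ≈ 1870 kg

v_e = Isp · g₀ = 830 × 9.81 = 8142.3 m/s.
After the first burn: m = 8500 × exp(−430/8142.3) = 8500 × 0.94856 = 8,062.76 kg.
After the second burn: m = 8,062.76 × exp(−1590/8142.3) = 8,062.76 × 0.82261 = 6,632.51 kg.
Total propellant = m₀ − m_final = 8500 − 6,632.51 = 1,867.49 kg.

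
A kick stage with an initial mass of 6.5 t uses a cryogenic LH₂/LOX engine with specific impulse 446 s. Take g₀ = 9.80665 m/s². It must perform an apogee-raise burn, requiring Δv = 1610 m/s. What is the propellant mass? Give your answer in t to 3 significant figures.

propellant mass ≈ 2.00 t

v_e = Isp · g₀ = 446 × 9.80665 = 4373.8 m/s.
From the ideal rocket equation, m₀/m_f = exp(Δv / v_e) = exp(1610 / 4373.8) = exp(0.3681) = 1.4450.
m_f = 6.5 / 1.4450 = 4.49827 t, so propellant = m₀ − m_f = 6.5 − 4.49827 = 2.00173 t.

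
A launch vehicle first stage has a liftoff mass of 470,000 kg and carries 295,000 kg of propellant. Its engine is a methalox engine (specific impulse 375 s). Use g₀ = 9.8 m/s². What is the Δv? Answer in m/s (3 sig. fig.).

Δv ≈ 3630 m/s

v_e = Isp · g₀ = 375 × 9.8 = 3675.0 m/s.
m_f = m₀ − m_prop = 470,000 − 295,000 = 175,000 kg.
Δv = v_e · ln(m₀/m_f) = 3675.0 × ln(2.686) = 3675.0 × 0.9879 ≈ 3630.7 m/s.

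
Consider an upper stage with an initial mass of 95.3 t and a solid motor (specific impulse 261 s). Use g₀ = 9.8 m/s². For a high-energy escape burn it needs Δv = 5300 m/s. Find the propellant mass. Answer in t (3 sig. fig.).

propellant mass ≈ 83.3 t

v_e = Isp · g₀ = 261 × 9.8 = 2557.8 m/s.
m₀/m_f = exp(Δv / v_e) = exp(5300 / 2557.8) = exp(2.0721) = 7.9414.
m_f = 95.3 / 7.9414 = 12.0004 t, so propellant = m₀ − m_f = 95.3 − 12.0004 = 83.2996 t.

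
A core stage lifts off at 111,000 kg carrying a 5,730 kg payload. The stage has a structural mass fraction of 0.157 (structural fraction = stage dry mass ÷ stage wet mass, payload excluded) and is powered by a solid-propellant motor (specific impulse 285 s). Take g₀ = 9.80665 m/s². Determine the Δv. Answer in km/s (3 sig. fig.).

Δv ≈ 4.49 km/s

Stage wet mass = m₀ − payload = 111,000 − 5,730 = 105,270 kg.
Stage dry mass = ε × stage wet mass = 0.157 × 105,270 = 16,527.4 kg.
Burnout mass m_f = stage dry + payload = 16,527.4 + 5,730 = 22,257.4 kg.
v_e = Isp · g₀ = 285 × 9.80665 = 2794.9 m/s.
By the Tsiolkovsky rocket equation, Δv = v_e · ln(111,000/22,257.4) = 2794.9 × ln(4.987) = 2794.9 × 1.6069 ≈ 4491 m/s.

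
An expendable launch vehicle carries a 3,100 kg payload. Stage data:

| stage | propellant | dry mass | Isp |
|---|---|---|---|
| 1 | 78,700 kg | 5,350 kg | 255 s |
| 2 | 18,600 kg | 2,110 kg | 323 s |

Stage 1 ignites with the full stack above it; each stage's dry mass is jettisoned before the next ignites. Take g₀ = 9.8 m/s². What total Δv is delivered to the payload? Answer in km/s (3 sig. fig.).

Δv ≈ 8.08 km/s

Ignition mass of stage 1 = 78,700+5,350 + 18,600+2,110 + 3,100 = 107,860 kg.
Stage 1: m₀ = 107,860 kg, m_f = 107,860 − 78,700 = 29,160 kg; Δv = 255×9.8×ln(3.699) = 2499.0×1.3080 ≈ 3269 m/s.
Stage 2: m₀ = 23,810 kg, m_f = 23,810 − 18,600 = 5,210 kg; Δv = 323×9.8×ln(4.57) = 3165.4×1.5195 ≈ 4810 m/s.
Total Δv = 3269 + 4810 = 8079 m/s.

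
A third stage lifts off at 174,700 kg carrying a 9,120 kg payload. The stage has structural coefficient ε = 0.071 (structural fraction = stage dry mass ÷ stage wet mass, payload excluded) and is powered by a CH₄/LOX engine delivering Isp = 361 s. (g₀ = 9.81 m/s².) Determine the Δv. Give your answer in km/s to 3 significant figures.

Stage wet mass = m₀ − payload = 174,700 − 9,120 = 165,580 kg.
Stage dry mass = ε × stage wet mass = 0.071 × 165,580 = 11,756.2 kg.
Burnout mass m_f = stage dry + payload = 11,756.2 + 9,120 = 20,876.2 kg.
v_e = Isp · g₀ = 361 × 9.81 = 3541.4 m/s.
Δv = v_e · ln(174,700/20,876.2) = 3541.4 × ln(8.368) = 3541.4 × 2.1245 ≈ 7524 m/s.

Δv ≈ 7.52 km/s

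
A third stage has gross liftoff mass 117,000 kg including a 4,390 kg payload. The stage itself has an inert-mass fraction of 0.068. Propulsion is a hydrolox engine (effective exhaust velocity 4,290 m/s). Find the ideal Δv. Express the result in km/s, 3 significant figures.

Δv ≈ 9.75 km/s

Stage wet mass = m₀ − payload = 117,000 − 4,390 = 112,610 kg.
Stage dry mass = ε × stage wet mass = 0.068 × 112,610 = 7,657.48 kg.
Burnout mass m_f = stage dry + payload = 7,657.48 + 4,390 = 12,047.48 kg.
From the ideal rocket equation, Δv = v_e · ln(117,000/12,047.48) = 4290.0 × ln(9.712) = 4290.0 × 2.2733 ≈ 9753 m/s.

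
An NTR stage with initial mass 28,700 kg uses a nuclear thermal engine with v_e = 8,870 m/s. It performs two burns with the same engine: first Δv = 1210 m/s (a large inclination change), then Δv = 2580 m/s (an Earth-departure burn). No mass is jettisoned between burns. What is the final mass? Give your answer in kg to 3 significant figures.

After the first burn: m = 28700 × exp(−1210/8870.0) = 28700 × 0.87248 = 25,040.2 kg.
After the second burn: m = 25,040.2 × exp(−2580/8870.0) = 25,040.2 × 0.74761 = 18,720.3 kg.

final mass ≈ 18700 kg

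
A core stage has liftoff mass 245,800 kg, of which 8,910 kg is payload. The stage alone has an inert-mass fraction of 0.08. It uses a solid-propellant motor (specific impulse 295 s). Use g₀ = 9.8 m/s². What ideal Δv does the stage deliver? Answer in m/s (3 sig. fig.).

Stage wet mass = m₀ − payload = 245,800 − 8,910 = 236,890 kg.
Stage dry mass = ε × stage wet mass = 0.08 × 236,890 = 18,951.2 kg.
Burnout mass m_f = stage dry + payload = 18,951.2 + 8,910 = 27,861.2 kg.
v_e = Isp · g₀ = 295 × 9.8 = 2891.0 m/s.
Using Δv = v_e ln(m₀/m_f): Δv = v_e · ln(245,800/27,861.2) = 2891.0 × ln(8.822) = 2891.0 × 2.1773 ≈ 6295 m/s.

Δv ≈ 6290 m/s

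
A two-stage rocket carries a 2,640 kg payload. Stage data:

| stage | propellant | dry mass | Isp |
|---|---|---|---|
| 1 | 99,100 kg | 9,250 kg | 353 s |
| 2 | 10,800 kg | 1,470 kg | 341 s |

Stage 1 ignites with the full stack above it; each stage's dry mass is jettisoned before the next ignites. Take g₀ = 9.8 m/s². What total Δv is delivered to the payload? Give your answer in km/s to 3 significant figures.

Ignition mass of stage 1 = 99,100+9,250 + 10,800+1,470 + 2,640 = 123,260 kg.
Stage 1: m₀ = 123,260 kg, m_f = 123,260 − 99,100 = 24,160 kg; Δv = 353×9.8×ln(5.102) = 3459.4×1.6296 ≈ 5637 m/s.
Stage 2: m₀ = 14,910 kg, m_f = 14,910 − 10,800 = 4,110 kg; Δv = 341×9.8×ln(3.628) = 3341.8×1.2886 ≈ 4306 m/s.
Total Δv = 5637 + 4306 = 9943 m/s.

Δv ≈ 9.94 km/s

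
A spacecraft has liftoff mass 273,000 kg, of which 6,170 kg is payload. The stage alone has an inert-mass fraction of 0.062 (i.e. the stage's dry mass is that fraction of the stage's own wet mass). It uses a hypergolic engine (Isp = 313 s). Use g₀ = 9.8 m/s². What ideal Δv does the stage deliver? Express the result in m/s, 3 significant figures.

Δv ≈ 7630 m/s

Stage wet mass = m₀ − payload = 273,000 − 6,170 = 266,830 kg.
Stage dry mass = ε × stage wet mass = 0.062 × 266,830 = 16,543.5 kg.
Burnout mass m_f = stage dry + payload = 16,543.5 + 6,170 = 22,713.5 kg.
v_e = Isp · g₀ = 313 × 9.8 = 3067.4 m/s.
By the Tsiolkovsky rocket equation, Δv = v_e · ln(273,000/22,713.5) = 3067.4 × ln(12.02) = 3067.4 × 2.4865 ≈ 7627 m/s.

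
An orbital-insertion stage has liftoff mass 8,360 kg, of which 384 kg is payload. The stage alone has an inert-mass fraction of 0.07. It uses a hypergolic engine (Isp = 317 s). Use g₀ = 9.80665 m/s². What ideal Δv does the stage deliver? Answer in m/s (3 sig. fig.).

Δv ≈ 6790 m/s

Stage wet mass = m₀ − payload = 8,360 − 384 = 7,976 kg.
Stage dry mass = ε × stage wet mass = 0.07 × 7,976 = 558.32 kg.
Burnout mass m_f = stage dry + payload = 558.32 + 384 = 942.32 kg.
v_e = Isp · g₀ = 317 × 9.80665 = 3108.7 m/s.
By the Tsiolkovsky rocket equation, Δv = v_e · ln(8,360/942.32) = 3108.7 × ln(8.872) = 3108.7 × 2.1829 ≈ 6786 m/s.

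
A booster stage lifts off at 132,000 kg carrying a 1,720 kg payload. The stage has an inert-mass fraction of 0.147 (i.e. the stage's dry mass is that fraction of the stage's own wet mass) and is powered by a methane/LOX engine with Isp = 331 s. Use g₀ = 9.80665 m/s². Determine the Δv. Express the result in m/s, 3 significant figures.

Stage wet mass = m₀ − payload = 132,000 − 1,720 = 130,280 kg.
Stage dry mass = ε × stage wet mass = 0.147 × 130,280 = 19,151.2 kg.
Burnout mass m_f = stage dry + payload = 19,151.2 + 1,720 = 20,871.2 kg.
v_e = Isp · g₀ = 331 × 9.80665 = 3246.0 m/s.
From the ideal rocket equation, Δv = v_e · ln(132,000/20,871.2) = 3246.0 × ln(6.325) = 3246.0 × 1.8444 ≈ 5987 m/s.

Δv ≈ 5990 m/s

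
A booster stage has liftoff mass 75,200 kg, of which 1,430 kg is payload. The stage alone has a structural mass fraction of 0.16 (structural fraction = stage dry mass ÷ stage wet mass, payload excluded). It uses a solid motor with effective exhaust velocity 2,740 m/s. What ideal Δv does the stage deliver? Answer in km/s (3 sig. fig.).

Δv ≈ 4.76 km/s

Stage wet mass = m₀ − payload = 75,200 − 1,430 = 73,770 kg.
Stage dry mass = ε × stage wet mass = 0.16 × 73,770 = 11,803.2 kg.
Burnout mass m_f = stage dry + payload = 11,803.2 + 1,430 = 13,233.2 kg.
Δv = v_e · ln(75,200/13,233.2) = 2740.0 × ln(5.683) = 2740.0 × 1.7374 ≈ 4761 m/s.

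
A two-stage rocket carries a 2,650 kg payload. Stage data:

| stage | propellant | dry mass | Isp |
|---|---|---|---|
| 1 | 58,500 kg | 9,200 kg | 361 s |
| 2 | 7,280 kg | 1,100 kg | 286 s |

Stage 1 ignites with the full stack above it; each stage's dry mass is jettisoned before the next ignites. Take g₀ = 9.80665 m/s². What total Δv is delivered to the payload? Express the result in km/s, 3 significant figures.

Ignition mass of stage 1 = 58,500+9,200 + 7,280+1,100 + 2,650 = 78,730 kg.
Stage 1: m₀ = 78,730 kg, m_f = 78,730 − 58,500 = 20,230 kg; Δv = 361×9.80665×ln(3.892) = 3540.2×1.3589 ≈ 4811 m/s.
Stage 2: m₀ = 11,030 kg, m_f = 11,030 − 7,280 = 3,750 kg; Δv = 286×9.80665×ln(2.941) = 2804.7×1.0789 ≈ 3026 m/s.
Total Δv = 4811 + 3026 = 7837 m/s.

Δv ≈ 7.84 km/s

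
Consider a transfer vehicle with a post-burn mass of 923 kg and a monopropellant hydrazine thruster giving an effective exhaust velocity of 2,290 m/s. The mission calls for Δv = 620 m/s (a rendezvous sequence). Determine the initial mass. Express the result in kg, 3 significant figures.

By the Tsiolkovsky rocket equation, m₀/m_f = exp(Δv / v_e) = exp(620 / 2290.0) = exp(0.2707) = 1.3109.
m₀ = m_f × 1.3109 = 923 × 1.3109 = 1,209.96 kg.

initial mass ≈ 1210 kg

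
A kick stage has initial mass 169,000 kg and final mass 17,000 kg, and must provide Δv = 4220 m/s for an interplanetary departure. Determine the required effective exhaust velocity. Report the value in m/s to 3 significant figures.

v_e ≈ 1840 m/s

ln(m₀/m_f) = ln(169000/17000) = ln(9.941) = 2.2967.
By the Tsiolkovsky rocket equation, v_e = Δv / ln(m₀/m_f) = 4220 / 2.2967 = 1837.4 m/s.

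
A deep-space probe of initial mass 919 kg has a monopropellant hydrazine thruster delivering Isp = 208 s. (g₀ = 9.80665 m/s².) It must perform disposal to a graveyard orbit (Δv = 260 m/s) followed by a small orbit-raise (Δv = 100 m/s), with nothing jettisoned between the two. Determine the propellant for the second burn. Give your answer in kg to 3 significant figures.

v_e = Isp · g₀ = 208 × 9.80665 = 2039.8 m/s.
After the first burn: m = 919 × exp(−260/2039.8) = 919 × 0.88032 = 809.014 kg.
After the second burn: m = 809.014 × exp(−100/2039.8) = 809.014 × 0.95216 = 770.311 kg.
Second-burn propellant = 809.014 − 770.311 = 38.703 kg.

propellant for the second burn ≈ 38.7 kg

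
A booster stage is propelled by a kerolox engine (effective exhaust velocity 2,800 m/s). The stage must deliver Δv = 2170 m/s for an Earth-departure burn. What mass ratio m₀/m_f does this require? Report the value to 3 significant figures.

Rocket equation: m₀/m_f = exp(Δv / v_e) = exp(2170 / 2800.0) = exp(0.7750) = 2.1706.

mass ratio ≈ 2.17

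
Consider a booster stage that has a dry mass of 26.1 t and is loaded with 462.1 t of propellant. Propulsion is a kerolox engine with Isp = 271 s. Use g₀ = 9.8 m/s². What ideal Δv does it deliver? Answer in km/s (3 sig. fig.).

Δv ≈ 7.78 km/s

v_e = Isp · g₀ = 271 × 9.8 = 2655.8 m/s.
m₀ = m_dry + m_prop = 26.1 + 462.1 = 488.2 t.
Using Δv = v_e ln(m₀/m_f): Δv = v_e · ln(m₀/m_f) = 2655.8 × ln(18.7) = 2655.8 × 2.9288 ≈ 7778.3 m/s.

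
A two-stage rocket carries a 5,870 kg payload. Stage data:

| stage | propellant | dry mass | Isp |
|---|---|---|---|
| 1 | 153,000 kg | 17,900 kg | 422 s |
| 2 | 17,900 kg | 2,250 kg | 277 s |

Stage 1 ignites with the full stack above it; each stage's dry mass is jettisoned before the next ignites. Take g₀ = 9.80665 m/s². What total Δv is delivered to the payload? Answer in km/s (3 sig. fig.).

Ignition mass of stage 1 = 153,000+17,900 + 17,900+2,250 + 5,870 = 196,920 kg.
Stage 1: m₀ = 196,920 kg, m_f = 196,920 − 153,000 = 43,920 kg; Δv = 422×9.80665×ln(4.484) = 4138.4×1.5004 ≈ 6209 m/s.
Stage 2: m₀ = 26,020 kg, m_f = 26,020 − 17,900 = 8,120 kg; Δv = 277×9.80665×ln(3.204) = 2716.4×1.1645 ≈ 3163 m/s.
Total Δv = 6209 + 3163 = 9372 m/s.

Δv ≈ 9.37 km/s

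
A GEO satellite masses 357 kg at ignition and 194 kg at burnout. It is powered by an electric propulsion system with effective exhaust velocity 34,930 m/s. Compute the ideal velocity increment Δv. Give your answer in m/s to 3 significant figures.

Rocket equation: Δv = v_e · ln(m₀/m_f) = 34930.0 × ln(1.84) = 34930.0 × 0.6099 ≈ 21303.0 m/s.

Δv ≈ 21300 m/s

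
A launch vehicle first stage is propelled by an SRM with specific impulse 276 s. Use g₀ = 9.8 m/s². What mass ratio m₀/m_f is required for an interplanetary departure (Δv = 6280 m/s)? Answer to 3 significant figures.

v_e = Isp · g₀ = 276 × 9.8 = 2704.8 m/s.
By the Tsiolkovsky rocket equation, m₀/m_f = exp(Δv / v_e) = exp(6280 / 2704.8) = exp(2.3218) = 10.1940.

mass ratio ≈ 10.2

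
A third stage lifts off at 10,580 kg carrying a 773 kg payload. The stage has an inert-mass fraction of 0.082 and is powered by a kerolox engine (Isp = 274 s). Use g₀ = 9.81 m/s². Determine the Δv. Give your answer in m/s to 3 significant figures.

Stage wet mass = m₀ − payload = 10,580 − 773 = 9,807 kg.
Stage dry mass = ε × stage wet mass = 0.082 × 9,807 = 804.174 kg.
Burnout mass m_f = stage dry + payload = 804.174 + 773 = 1,577.174 kg.
v_e = Isp · g₀ = 274 × 9.81 = 2687.9 m/s.
Using Δv = v_e ln(m₀/m_f): Δv = v_e · ln(10,580/1,577.174) = 2687.9 × ln(6.708) = 2687.9 × 1.9033 ≈ 5116 m/s.

Δv ≈ 5120 m/s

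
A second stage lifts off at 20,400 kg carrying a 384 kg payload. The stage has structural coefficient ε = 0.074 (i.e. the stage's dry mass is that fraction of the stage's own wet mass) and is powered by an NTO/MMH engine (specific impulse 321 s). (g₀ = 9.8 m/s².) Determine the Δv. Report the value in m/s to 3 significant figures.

Stage wet mass = m₀ − payload = 20,400 − 384 = 20,016 kg.
Stage dry mass = ε × stage wet mass = 0.074 × 20,016 = 1,481.18 kg.
Burnout mass m_f = stage dry + payload = 1,481.18 + 384 = 1,865.18 kg.
v_e = Isp · g₀ = 321 × 9.8 = 3145.8 m/s.
Δv = v_e · ln(20,400/1,865.18) = 3145.8 × ln(10.94) = 3145.8 × 2.3922 ≈ 7525 m/s.

Δv ≈ 7530 m/s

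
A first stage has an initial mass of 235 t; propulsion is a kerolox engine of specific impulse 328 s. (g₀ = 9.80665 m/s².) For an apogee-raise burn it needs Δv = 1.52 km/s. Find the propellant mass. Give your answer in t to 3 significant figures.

v_e = Isp · g₀ = 328 × 9.80665 = 3216.6 m/s.
By the Tsiolkovsky rocket equation, m₀/m_f = exp(Δv / v_e) = exp(1520 / 3216.6) = exp(0.4726) = 1.6041.
m_f = 235 / 1.6041 = 146.5 t, so propellant = m₀ − m_f = 235 − 146.5 = 88.5 t.

propellant mass ≈ 88.5 t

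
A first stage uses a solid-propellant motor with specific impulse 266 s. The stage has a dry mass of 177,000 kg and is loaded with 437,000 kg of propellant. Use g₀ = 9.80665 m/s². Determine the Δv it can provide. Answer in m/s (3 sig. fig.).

v_e = Isp · g₀ = 266 × 9.80665 = 2608.6 m/s.
m₀ = m_dry + m_prop = 177,000 + 437,000 = 614,000 kg.
Using Δv = v_e ln(m₀/m_f): Δv = v_e · ln(m₀/m_f) = 2608.6 × ln(3.469) = 2608.6 × 1.2438 ≈ 3244.7 m/s.

Δv ≈ 3240 m/s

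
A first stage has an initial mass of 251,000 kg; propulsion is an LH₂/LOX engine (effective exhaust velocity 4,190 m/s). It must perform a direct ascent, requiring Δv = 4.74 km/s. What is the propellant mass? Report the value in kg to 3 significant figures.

propellant mass ≈ 170000 kg

m₀/m_f = exp(Δv / v_e) = exp(4740 / 4190.0) = exp(1.1313) = 3.0996.
m_f = 251,000 / 3.0996 = 80,978.2 kg, so propellant = m₀ − m_f = 251,000 − 80,978.2 = 170,021.8 kg.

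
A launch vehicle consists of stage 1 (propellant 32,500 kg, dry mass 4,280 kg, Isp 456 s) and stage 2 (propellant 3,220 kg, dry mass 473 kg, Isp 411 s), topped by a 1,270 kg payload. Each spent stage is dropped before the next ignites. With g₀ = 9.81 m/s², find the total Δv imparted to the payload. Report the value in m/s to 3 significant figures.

Δv ≈ 11000 m/s

Ignition mass of stage 1 = 32,500+4,280 + 3,220+473 + 1,270 = 41,743 kg.
Stage 1: m₀ = 41,743 kg, m_f = 41,743 − 32,500 = 9,243 kg; Δv = 456×9.81×ln(4.516) = 4473.4×1.5077 ≈ 6744 m/s.
Stage 2: m₀ = 4,963 kg, m_f = 4,963 − 3,220 = 1,743 kg; Δv = 411×9.81×ln(2.847) = 4031.9×1.0464 ≈ 4219 m/s.
Total Δv = 6744 + 4219 = 10963 m/s.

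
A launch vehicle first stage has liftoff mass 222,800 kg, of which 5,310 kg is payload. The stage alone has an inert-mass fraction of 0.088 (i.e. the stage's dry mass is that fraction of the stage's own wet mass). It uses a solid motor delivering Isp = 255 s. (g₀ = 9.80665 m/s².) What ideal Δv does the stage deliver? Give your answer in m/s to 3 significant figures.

Δv ≈ 5530 m/s

Stage wet mass = m₀ − payload = 222,800 − 5,310 = 217,490 kg.
Stage dry mass = ε × stage wet mass = 0.088 × 217,490 = 19,139.1 kg.
Burnout mass m_f = stage dry + payload = 19,139.1 + 5,310 = 24,449.1 kg.
v_e = Isp · g₀ = 255 × 9.80665 = 2500.7 m/s.
By the Tsiolkovsky rocket equation, Δv = v_e · ln(222,800/24,449.1) = 2500.7 × ln(9.113) = 2500.7 × 2.2097 ≈ 5526 m/s.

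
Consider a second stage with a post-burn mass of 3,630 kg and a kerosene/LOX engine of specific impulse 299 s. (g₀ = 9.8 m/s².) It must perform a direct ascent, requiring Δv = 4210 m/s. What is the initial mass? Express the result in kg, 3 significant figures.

v_e = Isp · g₀ = 299 × 9.8 = 2930.2 m/s.
m₀/m_f = exp(Δv / v_e) = exp(4210 / 2930.2) = exp(1.4368) = 4.2071.
m₀ = m_f × 4.2071 = 3,630 × 4.2071 = 15,271.8 kg.

initial mass ≈ 15300 kg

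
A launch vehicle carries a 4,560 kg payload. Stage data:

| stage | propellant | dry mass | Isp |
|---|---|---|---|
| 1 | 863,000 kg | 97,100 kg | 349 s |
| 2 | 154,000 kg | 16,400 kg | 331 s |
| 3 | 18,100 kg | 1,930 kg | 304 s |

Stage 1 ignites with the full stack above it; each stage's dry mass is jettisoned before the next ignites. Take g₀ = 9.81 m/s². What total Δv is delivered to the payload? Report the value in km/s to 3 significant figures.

Δv ≈ 13.7 km/s

Ignition mass of stage 1 = 863,000+97,100 + 154,000+16,400 + 18,100+1,930 + 4,560 = 1,155,090 kg.
Stage 1: m₀ = 1,155,090 kg, m_f = 1,155,090 − 863,000 = 292,090 kg; Δv = 349×9.81×ln(3.955) = 3423.7×1.3749 ≈ 4707 m/s.
Stage 2: m₀ = 194,990 kg, m_f = 194,990 − 154,000 = 40,990 kg; Δv = 331×9.81×ln(4.757) = 3247.1×1.5596 ≈ 5064 m/s.
Stage 3: m₀ = 24,590 kg, m_f = 24,590 − 18,100 = 6,490 kg; Δv = 304×9.81×ln(3.789) = 2982.2×1.3321 ≈ 3973 m/s.
Total Δv = 4707 + 5064 + 3973 = 13744 m/s.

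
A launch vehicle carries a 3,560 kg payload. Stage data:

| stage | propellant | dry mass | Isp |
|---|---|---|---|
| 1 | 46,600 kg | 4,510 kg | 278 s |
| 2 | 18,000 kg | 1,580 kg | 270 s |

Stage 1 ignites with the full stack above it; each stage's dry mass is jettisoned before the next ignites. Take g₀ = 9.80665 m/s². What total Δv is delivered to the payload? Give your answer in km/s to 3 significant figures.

Ignition mass of stage 1 = 46,600+4,510 + 18,000+1,580 + 3,560 = 74,250 kg.
Stage 1: m₀ = 74,250 kg, m_f = 74,250 − 46,600 = 27,650 kg; Δv = 278×9.80665×ln(2.685) = 2726.2×0.9878 ≈ 2693 m/s.
Stage 2: m₀ = 23,140 kg, m_f = 23,140 − 18,000 = 5,140 kg; Δv = 270×9.80665×ln(4.502) = 2647.8×1.5045 ≈ 3984 m/s.
Total Δv = 2693 + 3984 = 6677 m/s.

Δv ≈ 6.68 km/s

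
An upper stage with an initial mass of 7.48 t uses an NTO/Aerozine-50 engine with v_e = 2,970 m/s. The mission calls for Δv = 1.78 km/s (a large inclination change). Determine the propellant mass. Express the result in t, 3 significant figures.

propellant mass ≈ 3.37 t

By the Tsiolkovsky rocket equation, m₀/m_f = exp(Δv / v_e) = exp(1780 / 2970.0) = exp(0.5993) = 1.8209.
m_f = 7.48 / 1.8209 = 4.10786 t, so propellant = m₀ − m_f = 7.48 − 4.10786 = 3.37214 t.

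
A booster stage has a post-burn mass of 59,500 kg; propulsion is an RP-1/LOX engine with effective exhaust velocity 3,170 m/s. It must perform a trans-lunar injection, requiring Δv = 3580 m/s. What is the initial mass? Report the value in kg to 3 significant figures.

m₀/m_f = exp(Δv / v_e) = exp(3580 / 3170.0) = exp(1.1293) = 3.0936.
m₀ = m_f × 3.0936 = 59,500 × 3.0936 = 184,069 kg.

initial mass ≈ 184000 kg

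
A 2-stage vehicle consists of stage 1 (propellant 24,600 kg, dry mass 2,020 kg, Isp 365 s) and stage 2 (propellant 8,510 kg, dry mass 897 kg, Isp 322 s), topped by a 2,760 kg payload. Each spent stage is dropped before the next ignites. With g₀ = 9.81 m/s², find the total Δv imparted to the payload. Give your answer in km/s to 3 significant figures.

Ignition mass of stage 1 = 24,600+2,020 + 8,510+897 + 2,760 = 38,787 kg.
Stage 1: m₀ = 38,787 kg, m_f = 38,787 − 24,600 = 14,187 kg; Δv = 365×9.81×ln(2.734) = 3580.7×1.0058 ≈ 3601 m/s.
Stage 2: m₀ = 12,167 kg, m_f = 12,167 − 8,510 = 3,657 kg; Δv = 322×9.81×ln(3.327) = 3158.8×1.2021 ≈ 3797 m/s.
Total Δv = 3601 + 3797 = 7398 m/s.

Δv ≈ 7.40 km/s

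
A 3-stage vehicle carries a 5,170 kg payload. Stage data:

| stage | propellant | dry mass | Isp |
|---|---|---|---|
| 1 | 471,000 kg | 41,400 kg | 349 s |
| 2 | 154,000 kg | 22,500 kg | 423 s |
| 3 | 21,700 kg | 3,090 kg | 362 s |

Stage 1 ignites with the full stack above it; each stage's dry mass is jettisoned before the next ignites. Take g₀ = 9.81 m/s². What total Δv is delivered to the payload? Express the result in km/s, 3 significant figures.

Δv ≈ 13.9 km/s

Ignition mass of stage 1 = 471,000+41,400 + 154,000+22,500 + 21,700+3,090 + 5,170 = 718,860 kg.
Stage 1: m₀ = 718,860 kg, m_f = 718,860 − 471,000 = 247,860 kg; Δv = 349×9.81×ln(2.9) = 3423.7×1.0648 ≈ 3646 m/s.
Stage 2: m₀ = 206,460 kg, m_f = 206,460 − 154,000 = 52,460 kg; Δv = 423×9.81×ln(3.936) = 4149.6×1.3701 ≈ 5685 m/s.
Stage 3: m₀ = 29,960 kg, m_f = 29,960 − 21,700 = 8,260 kg; Δv = 362×9.81×ln(3.627) = 3551.2×1.2884 ≈ 4576 m/s.
Total Δv = 3646 + 5685 + 4576 = 13907 m/s.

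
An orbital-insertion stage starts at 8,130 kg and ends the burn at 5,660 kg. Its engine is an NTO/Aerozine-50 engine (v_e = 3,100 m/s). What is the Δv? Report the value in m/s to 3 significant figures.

Δv ≈ 1120 m/s

Using Δv = v_e ln(m₀/m_f): Δv = v_e · ln(m₀/m_f) = 3100.0 × ln(1.436) = 3100.0 × 0.3621 ≈ 1122.6 m/s.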